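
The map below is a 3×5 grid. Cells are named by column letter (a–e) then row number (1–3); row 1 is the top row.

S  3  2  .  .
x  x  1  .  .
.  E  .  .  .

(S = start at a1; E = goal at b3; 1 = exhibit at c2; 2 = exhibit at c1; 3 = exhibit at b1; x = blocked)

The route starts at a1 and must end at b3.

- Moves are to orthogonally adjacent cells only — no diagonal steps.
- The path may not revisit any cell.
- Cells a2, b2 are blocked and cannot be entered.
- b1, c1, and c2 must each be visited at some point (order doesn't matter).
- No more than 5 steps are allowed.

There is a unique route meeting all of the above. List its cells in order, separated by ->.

The budget equals the shortest possible length, so every move has to be on a shortest route through the required cells.
Route from a1: right 2 to c1, down 2 to c3, left 1 to b3 — 5 moves in all.
Check: all required cells visited; 5 ≤ 5 moves.

a1 -> b1 -> c1 -> c2 -> c3 -> b3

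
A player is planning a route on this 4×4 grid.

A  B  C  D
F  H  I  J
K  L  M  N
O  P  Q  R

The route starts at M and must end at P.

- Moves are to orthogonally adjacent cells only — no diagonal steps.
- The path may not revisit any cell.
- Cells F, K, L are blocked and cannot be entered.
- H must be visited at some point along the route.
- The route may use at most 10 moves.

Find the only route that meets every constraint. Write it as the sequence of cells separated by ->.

The budget equals the shortest possible length, so every move has to be on a shortest route through the required cells.
Route from M: up to I, left to H, up to B, 2× right (reaching D), 3× down (reaching R), 2× left (reaching P) — 10 moves in all.
Check: all required cells visited; 10 ≤ 10 moves.

M -> I -> H -> B -> C -> D -> J -> N -> R -> Q -> P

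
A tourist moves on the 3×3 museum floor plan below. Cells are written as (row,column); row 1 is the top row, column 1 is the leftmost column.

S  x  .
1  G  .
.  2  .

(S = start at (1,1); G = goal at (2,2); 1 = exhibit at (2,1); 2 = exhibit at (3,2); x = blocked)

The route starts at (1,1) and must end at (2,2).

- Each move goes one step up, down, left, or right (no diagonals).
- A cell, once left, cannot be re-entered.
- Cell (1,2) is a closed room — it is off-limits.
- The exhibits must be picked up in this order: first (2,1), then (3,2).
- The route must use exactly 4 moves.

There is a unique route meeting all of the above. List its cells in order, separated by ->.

(1,1) -> (2,1) -> (3,1) -> (3,2) -> (2,2)

The waypoints must appear in the order (2,1), (3,2), with no cell reused.
Route from (1,1): down 2 to (3,1), right 1 to (3,2), up 1 to (2,2) — 4 moves in all.
Check: order respected (1 at step 1, 2 at step 3); 4 moves as required.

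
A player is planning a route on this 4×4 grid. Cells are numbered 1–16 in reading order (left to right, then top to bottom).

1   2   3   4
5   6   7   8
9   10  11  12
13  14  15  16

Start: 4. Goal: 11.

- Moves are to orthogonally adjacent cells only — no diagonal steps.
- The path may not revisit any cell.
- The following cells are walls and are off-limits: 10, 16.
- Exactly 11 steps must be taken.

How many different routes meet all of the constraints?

Need simple routes of exactly 11 moves from 4 to 11 (Manhattan distance 3, so 4 moves are spent on a detour and 4 undoing it).
Enumerating: 4 8 7 3 2 6 5 9 13 14 15 11 | 4 8 7 3 2 1 5 9 13 14 15 11 | 4 8 7 6 2 1 5 9 13 14 15 11 | 4 3 7 6 2 1 5 9 13 14 15 11.
That gives 4 routes.

4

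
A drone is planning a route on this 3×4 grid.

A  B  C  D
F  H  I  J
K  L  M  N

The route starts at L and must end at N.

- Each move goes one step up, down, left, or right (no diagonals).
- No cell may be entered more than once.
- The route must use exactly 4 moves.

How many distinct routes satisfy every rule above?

3

Need simple routes of exactly 4 moves from L to N (Manhattan distance 2, so 1 moves are spent on a detour and 1 undoing it).
Enumerating: L H I M N | L H I J N | L M I J N.
That gives 3 routes.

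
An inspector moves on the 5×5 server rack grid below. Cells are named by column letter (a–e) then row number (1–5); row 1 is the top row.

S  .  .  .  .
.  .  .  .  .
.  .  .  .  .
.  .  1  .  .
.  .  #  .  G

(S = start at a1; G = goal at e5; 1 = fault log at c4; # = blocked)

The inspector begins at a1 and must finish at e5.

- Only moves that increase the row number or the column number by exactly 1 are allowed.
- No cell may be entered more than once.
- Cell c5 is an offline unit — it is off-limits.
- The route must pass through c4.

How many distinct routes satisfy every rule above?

A right/down-only route from a1 to e5 makes exactly 4 down-moves and 4 right-moves in some order.
With no other constraints that would be C(8,4) = 70 routes.
Split at c4 and multiply the segment counts (each segment already excludes blocked cells): a1→c4: 10; c4→e5: 2; product = 20.
That gives 20 routes.

20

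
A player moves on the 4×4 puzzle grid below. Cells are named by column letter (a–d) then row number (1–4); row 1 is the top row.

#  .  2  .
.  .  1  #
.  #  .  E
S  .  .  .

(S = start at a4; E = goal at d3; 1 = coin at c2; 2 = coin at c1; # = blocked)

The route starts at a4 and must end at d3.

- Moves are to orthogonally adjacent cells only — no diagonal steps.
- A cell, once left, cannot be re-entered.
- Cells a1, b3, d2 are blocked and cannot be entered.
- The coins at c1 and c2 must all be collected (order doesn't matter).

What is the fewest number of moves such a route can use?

Any route passes through c1 and c2 in some order between a4 and d3. Summing Manhattan distances along each leg and taking the cheapest ordering (a4 → c2 → c1 → d3) gives a lower bound of 4 + 1 + 3 = 8 moves.
A route of 8 moves achieves this: a4 → a3 → a2 → b2 → b1 → c1 → c2 → c3 → d3.
Since 8 matches the lower bound, it is optimal.

8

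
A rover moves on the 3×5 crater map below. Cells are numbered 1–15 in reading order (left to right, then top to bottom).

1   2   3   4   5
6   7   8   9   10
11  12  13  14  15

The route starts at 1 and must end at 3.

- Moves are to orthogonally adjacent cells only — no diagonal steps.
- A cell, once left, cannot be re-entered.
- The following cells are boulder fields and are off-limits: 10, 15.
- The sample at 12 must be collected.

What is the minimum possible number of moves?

Any route passes through 12 somewhere between 1 and 3. Summing Manhattan distances along the two legs (1 → 12 → 3) gives a lower bound of 3 + 3 = 6 moves.
A route of 6 moves achieves this: 1 → 6 → 11 → 12 → 7 → 2 → 3.
Since 6 matches the lower bound, it is optimal.

6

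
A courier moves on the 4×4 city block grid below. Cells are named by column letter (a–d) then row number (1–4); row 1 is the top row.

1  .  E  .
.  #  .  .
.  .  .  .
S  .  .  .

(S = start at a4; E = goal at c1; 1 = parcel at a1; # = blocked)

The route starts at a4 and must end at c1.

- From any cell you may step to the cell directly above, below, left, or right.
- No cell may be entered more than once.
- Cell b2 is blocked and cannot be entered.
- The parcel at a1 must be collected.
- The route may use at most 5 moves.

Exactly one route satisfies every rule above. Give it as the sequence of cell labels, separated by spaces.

a4 a3 a2 a1 b1 c1

Any route must reach a1 and still end at c1 within 5 moves, so the order of the required stops is forced.
Route from a4: up 3 to a1, right 2 to c1 — 5 moves in all.
Check: all required cells visited; 5 ≤ 5 moves.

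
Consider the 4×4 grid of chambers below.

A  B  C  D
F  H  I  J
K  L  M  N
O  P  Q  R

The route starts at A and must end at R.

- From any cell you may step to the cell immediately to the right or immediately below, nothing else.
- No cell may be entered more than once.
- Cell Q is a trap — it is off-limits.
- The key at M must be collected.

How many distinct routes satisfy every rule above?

6

A right/down-only route from A to R makes exactly 3 down-moves and 3 right-moves in some order.
With no other constraints that would be C(6,3) = 20 routes.
Split at M and multiply the segment counts (each segment already excludes blocked cells): A→M: 6; M→R: 1; product = 6.
That gives 6 routes.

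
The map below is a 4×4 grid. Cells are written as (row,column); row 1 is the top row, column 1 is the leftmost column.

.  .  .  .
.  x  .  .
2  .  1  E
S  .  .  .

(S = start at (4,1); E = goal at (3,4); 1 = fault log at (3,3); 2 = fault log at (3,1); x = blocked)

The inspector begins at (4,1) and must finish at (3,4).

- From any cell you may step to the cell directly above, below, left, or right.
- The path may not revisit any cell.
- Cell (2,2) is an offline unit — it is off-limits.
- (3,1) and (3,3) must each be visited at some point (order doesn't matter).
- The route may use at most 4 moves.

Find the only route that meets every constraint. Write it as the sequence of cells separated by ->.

(4,1) -> (3,1) -> (3,2) -> (3,3) -> (3,4)

The 4-move cap with required stops at (3,1), (3,3) leaves no slack for detours.
Route from (4,1): up to (3,1), 3× right (reaching (3,4)) — 4 moves in all.
Check: all required cells visited; 4 ≤ 4 moves.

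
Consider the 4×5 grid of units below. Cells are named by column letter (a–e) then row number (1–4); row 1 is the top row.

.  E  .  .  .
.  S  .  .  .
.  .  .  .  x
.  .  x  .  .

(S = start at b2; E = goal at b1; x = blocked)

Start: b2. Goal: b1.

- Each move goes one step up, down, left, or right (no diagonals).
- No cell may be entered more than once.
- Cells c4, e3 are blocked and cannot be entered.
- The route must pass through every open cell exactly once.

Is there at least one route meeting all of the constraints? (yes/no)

no

Cell e4 has only one open neighbour but is neither the start nor the goal, so a Hamiltonian route would have to both enter and leave it through the same neighbour — impossible without revisiting.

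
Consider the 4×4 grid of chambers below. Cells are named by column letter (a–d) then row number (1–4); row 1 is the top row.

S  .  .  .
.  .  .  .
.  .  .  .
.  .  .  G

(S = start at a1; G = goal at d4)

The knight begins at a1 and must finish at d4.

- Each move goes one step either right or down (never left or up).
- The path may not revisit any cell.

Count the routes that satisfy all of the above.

A right/down-only route from a1 to d4 makes exactly 3 down-moves and 3 right-moves in some order.
With no other constraints that would be C(6,3) = 20 routes.
That gives 20 routes.

20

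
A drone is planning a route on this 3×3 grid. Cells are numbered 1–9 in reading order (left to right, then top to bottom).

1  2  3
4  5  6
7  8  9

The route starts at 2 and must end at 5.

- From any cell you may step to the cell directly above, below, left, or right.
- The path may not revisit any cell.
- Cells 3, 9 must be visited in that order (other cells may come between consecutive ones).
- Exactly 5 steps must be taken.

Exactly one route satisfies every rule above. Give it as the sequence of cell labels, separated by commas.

The waypoints must appear in the order 3, 9, with no cell reused.
Route from 2: right to 3, 2× down (reaching 9), left to 8, up to 5 — 5 moves in all.
Check: order respected (3 at step 1, 9 at step 3); 5 moves as required.

2, 3, 6, 9, 8, 5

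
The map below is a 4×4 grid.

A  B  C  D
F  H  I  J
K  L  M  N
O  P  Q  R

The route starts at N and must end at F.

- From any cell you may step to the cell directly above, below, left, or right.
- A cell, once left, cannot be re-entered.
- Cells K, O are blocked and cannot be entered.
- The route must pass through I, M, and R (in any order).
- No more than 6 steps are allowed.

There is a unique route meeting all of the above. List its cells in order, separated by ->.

N -> R -> Q -> M -> I -> H -> F

Any route must reach I, M, and R and still end at F within 6 moves, so the order of the required stops is forced.
Route from N: down 1 to R, left 1 to Q, up 2 to I, left 2 to F — 6 moves in all.
Check: all required cells visited; 6 ≤ 6 moves.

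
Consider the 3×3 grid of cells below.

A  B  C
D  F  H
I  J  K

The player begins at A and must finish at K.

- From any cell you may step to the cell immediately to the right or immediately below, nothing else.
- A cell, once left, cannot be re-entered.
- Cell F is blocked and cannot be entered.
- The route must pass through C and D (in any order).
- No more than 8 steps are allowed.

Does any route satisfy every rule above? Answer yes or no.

D is below but to the left of C: going C → D would need a leftward move and D → C an upward move, so no right/down-only route can visit both required cells.

no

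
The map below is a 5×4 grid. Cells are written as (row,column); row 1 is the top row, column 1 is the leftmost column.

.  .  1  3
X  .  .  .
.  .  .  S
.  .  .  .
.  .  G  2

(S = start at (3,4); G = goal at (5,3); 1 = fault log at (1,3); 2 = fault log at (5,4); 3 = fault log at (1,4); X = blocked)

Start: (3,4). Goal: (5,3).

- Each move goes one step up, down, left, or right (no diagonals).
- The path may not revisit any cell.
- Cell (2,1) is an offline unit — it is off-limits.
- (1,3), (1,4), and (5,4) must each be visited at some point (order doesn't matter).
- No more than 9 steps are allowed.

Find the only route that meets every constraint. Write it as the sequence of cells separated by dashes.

(3,4) - (2,4) - (1,4) - (1,3) - (2,3) - (3,3) - (4,3) - (4,4) - (5,4) - (5,3)

Any route must reach (1,3), (1,4), and (5,4) and still end at (5,3) within 9 moves, so the order of the required stops is forced.
Route from (3,4): 2× up (reaching (1,4)), left to (1,3), 3× down (reaching (4,3)), right to (4,4), down to (5,4), left to (5,3) — 9 moves in all.
Check: all required cells visited; 9 ≤ 9 moves.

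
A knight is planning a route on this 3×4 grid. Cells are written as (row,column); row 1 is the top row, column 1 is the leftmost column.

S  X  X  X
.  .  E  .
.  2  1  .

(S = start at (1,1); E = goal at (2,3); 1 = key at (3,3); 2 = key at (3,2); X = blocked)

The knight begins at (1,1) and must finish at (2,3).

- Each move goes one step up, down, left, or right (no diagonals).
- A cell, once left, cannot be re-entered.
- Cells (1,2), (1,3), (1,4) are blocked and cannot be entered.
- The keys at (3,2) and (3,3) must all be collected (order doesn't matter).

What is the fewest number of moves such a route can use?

Any route passes through (3,2) and (3,3) in some order between (1,1) and (2,3). Summing Manhattan distances along each leg and taking the cheapest ordering ((1,1) → (3,2) → (3,3) → (2,3)) gives a lower bound of 3 + 1 + 1 = 5 moves.
A route of 5 moves achieves this: (1,1) → (2,1) → (3,1) → (3,2) → (3,3) → (2,3).
Since 5 matches the lower bound, it is optimal.

5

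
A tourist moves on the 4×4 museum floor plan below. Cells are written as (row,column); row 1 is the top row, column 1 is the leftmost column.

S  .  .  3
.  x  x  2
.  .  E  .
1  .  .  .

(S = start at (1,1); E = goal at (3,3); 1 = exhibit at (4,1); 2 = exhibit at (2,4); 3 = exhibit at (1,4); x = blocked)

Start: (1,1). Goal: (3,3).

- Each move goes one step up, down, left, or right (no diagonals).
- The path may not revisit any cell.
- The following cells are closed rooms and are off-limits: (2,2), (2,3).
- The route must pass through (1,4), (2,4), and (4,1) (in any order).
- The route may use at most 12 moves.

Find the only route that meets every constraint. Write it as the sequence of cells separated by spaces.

The 12-move cap with required stops at (1,4), (2,4), (4,1) leaves no slack for detours.
Route from (1,1): 3× right (reaching (1,4)), 3× down (reaching (4,4)), 3× left (reaching (4,1)), up to (3,1), 2× right (reaching (3,3)) — 12 moves in all.
Check: all required cells visited; 12 ≤ 12 moves.

(1,1) (1,2) (1,3) (1,4) (2,4) (3,4) (4,4) (4,3) (4,2) (4,1) (3,1) (3,2) (3,3)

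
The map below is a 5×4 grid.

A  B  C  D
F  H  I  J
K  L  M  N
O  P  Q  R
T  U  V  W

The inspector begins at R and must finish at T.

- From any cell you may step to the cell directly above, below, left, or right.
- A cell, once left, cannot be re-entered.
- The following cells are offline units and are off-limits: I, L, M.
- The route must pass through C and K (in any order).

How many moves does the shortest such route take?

10

Any route passes through C and K in some order between R and T. Summing Manhattan distances along each leg and taking the cheapest ordering (R → C → K → T) gives a lower bound of 4 + 4 + 2 = 10 moves.
A route of 10 moves achieves this: R → N → J → D → C → B → H → F → K → O → T.
Since 10 matches the lower bound, it is optimal.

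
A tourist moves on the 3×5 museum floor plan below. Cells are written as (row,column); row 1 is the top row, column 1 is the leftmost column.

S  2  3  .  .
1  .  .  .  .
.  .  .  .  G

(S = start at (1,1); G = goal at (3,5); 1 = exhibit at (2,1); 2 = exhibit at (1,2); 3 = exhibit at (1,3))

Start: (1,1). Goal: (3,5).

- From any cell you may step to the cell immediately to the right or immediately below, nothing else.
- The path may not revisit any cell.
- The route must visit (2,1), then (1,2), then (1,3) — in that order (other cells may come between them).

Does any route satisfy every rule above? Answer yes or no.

(1,2) lies above (2,1), so going from (2,1) to (1,2) would need an upward move — but moves only go right/down, so (2,1) cannot be visited before (1,2).

no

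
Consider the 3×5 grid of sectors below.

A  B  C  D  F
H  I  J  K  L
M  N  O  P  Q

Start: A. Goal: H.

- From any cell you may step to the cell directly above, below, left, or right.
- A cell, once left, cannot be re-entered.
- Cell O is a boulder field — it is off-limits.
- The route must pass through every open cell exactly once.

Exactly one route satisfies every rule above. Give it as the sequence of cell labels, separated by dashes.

Need to visit all 14 open cells exactly once, starting at A and ending at H.
Cell F has only two open neighbours (L and D), so the path must pass straight through it: one of those is the cell it's entered from and the other is where it exits.
Route from A: 4× right (reaching F), 2× down (reaching Q), left to P, up to K, 2× left (reaching I), down to N, left to M, up to H — 13 moves in all.
Check: all 14 open cells covered.

A - B - C - D - F - L - Q - P - K - J - I - N - M - H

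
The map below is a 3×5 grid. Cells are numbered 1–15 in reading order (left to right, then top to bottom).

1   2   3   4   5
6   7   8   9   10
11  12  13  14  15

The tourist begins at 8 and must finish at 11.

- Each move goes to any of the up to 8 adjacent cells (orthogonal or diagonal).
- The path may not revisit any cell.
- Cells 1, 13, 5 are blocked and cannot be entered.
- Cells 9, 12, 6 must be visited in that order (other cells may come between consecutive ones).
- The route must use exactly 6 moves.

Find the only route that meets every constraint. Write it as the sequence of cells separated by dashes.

The waypoints must appear in the order 9, 12, 6, with no cell reused.
Route from 8: right 1 to 9, up-left 1 to 3, down-left 1 to 7, down 1 to 12, up-left 1 to 6, down 1 to 11 — 6 moves in all.
Check: order respected (9 at step 1, 12 at step 4, 6 at step 5); 6 moves as required.

8 - 9 - 3 - 7 - 12 - 6 - 11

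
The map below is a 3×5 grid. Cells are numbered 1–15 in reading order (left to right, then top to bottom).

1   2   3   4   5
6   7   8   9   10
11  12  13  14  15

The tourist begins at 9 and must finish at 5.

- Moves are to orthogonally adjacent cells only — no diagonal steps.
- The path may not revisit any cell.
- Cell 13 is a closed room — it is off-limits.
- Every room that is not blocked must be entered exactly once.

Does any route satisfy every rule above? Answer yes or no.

Colour the cells like a checkerboard: each orthogonal step flips colour, so a Hamiltonian route alternates colours. Here there are 7 cells of one colour and 7 of the other, with start on the same colour as the goal — the counts and endpoints can't be arranged into an alternating sequence of length 14, so no Hamiltonian route exists.

no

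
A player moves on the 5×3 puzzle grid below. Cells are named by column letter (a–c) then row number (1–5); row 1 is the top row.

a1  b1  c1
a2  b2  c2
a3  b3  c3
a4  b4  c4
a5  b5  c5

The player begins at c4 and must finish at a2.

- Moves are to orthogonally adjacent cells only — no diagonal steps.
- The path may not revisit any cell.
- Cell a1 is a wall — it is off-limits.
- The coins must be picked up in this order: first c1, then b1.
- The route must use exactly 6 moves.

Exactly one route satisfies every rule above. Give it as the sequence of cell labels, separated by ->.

The waypoints must appear in the order c1, b1, with no cell reused.
Route from c4: up 3 to c1, left 1 to b1, down 1 to b2, left 1 to a2 — 6 moves in all.
Check: order respected (c1 at step 3, b1 at step 4); 6 moves as required.

c4 -> c3 -> c2 -> c1 -> b1 -> b2 -> a2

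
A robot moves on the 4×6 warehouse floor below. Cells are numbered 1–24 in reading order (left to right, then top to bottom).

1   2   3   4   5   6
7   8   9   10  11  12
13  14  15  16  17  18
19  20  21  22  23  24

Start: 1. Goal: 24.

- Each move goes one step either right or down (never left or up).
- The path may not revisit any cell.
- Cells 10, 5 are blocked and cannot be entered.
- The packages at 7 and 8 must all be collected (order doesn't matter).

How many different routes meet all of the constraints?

9

A right/down-only route from 1 to 24 makes exactly 3 down-moves and 5 right-moves in some order.
With no other constraints that would be C(8,3) = 56 routes.
A monotone route can only reach the required cells in the order 7, 8, so split there and multiply the segment counts (each segment already excludes blocked cells): 1→7: 1; 7→8: 1; 8→24: 9; product = 9.
That gives 9 routes.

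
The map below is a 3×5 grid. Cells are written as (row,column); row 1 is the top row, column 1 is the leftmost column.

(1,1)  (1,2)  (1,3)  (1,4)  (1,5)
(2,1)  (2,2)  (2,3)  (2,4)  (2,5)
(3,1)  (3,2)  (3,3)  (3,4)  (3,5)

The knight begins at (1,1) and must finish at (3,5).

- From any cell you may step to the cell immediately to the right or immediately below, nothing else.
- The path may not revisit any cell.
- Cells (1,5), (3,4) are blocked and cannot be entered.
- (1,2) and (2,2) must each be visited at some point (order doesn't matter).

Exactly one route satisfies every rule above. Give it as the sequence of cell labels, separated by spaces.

(1,1) (1,2) (2,2) (2,3) (2,4) (2,5) (3,5)

Moves only go right or down, so the column and row indices never decrease.
Route from (1,1): right 1 to (1,2), down 1 to (2,2), right 3 to (2,5), down 1 to (3,5) — 6 moves in all.
Check: all required cells visited.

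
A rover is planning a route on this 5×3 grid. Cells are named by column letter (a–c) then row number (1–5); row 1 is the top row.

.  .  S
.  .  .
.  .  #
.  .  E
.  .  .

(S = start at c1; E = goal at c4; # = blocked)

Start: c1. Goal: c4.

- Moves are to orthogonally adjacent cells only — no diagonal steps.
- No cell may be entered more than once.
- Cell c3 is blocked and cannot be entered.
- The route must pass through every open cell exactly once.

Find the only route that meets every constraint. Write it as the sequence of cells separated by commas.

Need to visit all 14 open cells exactly once, starting at c1 and ending at c4.
Route from c1: down 1 to c2, left 1 to b2, up 1 to b1, left 1 to a1, down 2 to a3, right 1 to b3, down 1 to b4, left 1 to a4, down 1 to a5, right 2 to c5, up 1 to c4 — 13 moves in all.
Check: all 14 open cells covered.

c1, c2, b2, b1, a1, a2, a3, b3, b4, a4, a5, b5, c5, c4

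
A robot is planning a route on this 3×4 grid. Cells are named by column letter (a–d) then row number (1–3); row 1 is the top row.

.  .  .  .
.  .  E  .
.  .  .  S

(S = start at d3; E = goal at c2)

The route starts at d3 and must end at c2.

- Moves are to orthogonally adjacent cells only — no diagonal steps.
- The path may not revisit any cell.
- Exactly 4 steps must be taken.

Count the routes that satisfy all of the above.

2

Need simple routes of exactly 4 moves from d3 to c2 (Manhattan distance 2, so 1 moves are spent on a detour and 1 undoing it).
Enumerating: d3 d2 d1 c1 c2 | d3 c3 b3 b2 c2.
That gives 2 routes.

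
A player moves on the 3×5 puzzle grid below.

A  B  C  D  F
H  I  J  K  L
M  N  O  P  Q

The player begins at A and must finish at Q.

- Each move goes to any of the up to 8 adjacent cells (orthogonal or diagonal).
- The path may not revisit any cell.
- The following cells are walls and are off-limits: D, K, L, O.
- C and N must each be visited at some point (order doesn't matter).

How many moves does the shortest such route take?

7

Any route passes through C and N in some order between A and Q. Summing Chebyshev distances along each leg and taking the cheapest ordering (A → N → C → Q) gives a lower bound of 2 + 2 + 2 = 6 moves.
That bound ignores the blocked cells. Measuring each leg by the fewest moves that actually steer around them (A→N: 2; N→C: 2; C→Q: 3) raises the lower bound to 7.
A route of 7 moves exists: A → B → C → I → N → J → P → Q.
Since 7 matches that lower bound, it is optimal.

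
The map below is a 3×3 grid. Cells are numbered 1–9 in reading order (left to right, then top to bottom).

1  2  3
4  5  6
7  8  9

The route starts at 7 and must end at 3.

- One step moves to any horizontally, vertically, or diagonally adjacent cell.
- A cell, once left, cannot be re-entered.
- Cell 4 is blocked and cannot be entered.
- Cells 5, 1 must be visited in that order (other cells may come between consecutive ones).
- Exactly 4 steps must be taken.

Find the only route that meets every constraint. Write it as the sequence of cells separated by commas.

7, 5, 1, 2, 3

The waypoints must appear in the order 5, 1, with no cell reused.
Route from 7: up-right to 5, up-left to 1, 2× right (reaching 3) — 4 moves in all.
Check: order respected (5 at step 1, 1 at step 2); 4 moves as required.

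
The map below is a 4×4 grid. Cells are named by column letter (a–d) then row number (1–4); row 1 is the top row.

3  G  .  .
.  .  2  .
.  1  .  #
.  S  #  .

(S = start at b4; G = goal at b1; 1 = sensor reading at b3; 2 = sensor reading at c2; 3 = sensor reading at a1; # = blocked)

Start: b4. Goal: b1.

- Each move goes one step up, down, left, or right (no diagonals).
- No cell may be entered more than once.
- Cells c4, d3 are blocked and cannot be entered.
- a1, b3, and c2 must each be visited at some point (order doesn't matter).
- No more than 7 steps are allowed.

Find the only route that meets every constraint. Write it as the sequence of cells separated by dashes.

The budget equals the shortest possible length, so every move has to be on a shortest route through the required cells.
Route from b4: up to b3, right to c3, up to c2, 2× left (reaching a2), up to a1, right to b1 — 7 moves in all.
Check: all required cells visited; 7 ≤ 7 moves.

b4 - b3 - c3 - c2 - b2 - a2 - a1 - b1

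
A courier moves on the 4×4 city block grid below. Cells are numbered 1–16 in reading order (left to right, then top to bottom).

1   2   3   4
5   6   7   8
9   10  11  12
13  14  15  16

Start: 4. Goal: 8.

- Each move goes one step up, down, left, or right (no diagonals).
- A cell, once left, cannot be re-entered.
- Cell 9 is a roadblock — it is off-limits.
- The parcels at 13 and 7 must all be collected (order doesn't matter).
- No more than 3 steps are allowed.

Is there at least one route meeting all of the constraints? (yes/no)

no

13 must be visited but has only one open neighbour (14), and it is neither the start nor the goal — the route would have to enter and leave through 14, re-entering it.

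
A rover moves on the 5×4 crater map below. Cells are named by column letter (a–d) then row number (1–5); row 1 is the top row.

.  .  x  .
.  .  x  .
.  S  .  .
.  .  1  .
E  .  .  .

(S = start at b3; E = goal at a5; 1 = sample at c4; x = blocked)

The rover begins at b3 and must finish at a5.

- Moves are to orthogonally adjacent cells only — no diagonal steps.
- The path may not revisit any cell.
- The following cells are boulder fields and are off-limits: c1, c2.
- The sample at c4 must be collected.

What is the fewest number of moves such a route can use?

Any route passes through c4 somewhere between b3 and a5. Summing Manhattan distances along the two legs (b3 → c4 → a5) gives a lower bound of 2 + 3 = 5 moves.
A route of 5 moves achieves this: b3 → b4 → c4 → c5 → b5 → a5.
Since 5 matches the lower bound, it is optimal.

5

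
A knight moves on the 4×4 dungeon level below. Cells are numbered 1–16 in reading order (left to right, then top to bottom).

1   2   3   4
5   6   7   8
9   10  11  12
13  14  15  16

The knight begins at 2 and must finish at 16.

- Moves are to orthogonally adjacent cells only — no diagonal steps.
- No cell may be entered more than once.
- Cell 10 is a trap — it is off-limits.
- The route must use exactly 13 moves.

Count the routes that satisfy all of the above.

Need simple routes of exactly 13 moves from 2 to 16 (Manhattan distance 5, so 4 moves are spent on a detour and 4 undoing it).
Enumerating: 2 6 5 9 13 14 15 11 7 3 4 8 12 16 | 2 1 5 9 13 14 15 11 7 3 4 8 12 16 | 2 3 4 8 12 11 7 6 5 9 13 14 15 16 | 2 3 4 8 7 6 5 9 13 14 15 11 12 16.
That gives 4 routes.

4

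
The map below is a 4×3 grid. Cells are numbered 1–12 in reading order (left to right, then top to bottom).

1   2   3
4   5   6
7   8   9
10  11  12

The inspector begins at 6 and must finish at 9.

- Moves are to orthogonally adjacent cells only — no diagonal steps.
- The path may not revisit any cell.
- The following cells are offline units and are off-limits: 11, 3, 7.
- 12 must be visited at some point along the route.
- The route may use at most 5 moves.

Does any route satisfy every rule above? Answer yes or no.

12 must be visited but has only one open neighbour (9), and it is neither the start nor the goal — the route would have to enter and leave through 9, re-entering it.

no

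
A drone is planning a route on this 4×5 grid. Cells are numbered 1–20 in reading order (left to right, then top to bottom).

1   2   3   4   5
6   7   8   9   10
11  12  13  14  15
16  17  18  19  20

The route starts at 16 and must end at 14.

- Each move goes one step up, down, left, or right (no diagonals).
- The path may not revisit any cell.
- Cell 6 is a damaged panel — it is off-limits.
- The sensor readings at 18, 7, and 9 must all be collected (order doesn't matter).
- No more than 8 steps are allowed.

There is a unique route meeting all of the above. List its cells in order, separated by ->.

The budget equals the shortest possible length, so every move has to be on a shortest route through the required cells.
Route from 16: 2× right (reaching 18), up to 13, left to 12, up to 7, 2× right (reaching 9), down to 14 — 8 moves in all.
Check: all required cells visited; 8 ≤ 8 moves.

16 -> 17 -> 18 -> 13 -> 12 -> 7 -> 8 -> 9 -> 14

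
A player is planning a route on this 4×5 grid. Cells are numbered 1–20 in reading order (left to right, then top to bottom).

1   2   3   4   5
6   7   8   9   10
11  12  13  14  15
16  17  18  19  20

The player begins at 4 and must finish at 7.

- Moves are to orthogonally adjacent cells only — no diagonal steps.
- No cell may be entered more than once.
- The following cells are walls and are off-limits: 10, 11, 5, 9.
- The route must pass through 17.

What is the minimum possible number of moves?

7

Any route passes through 17 somewhere between 4 and 7. Summing Manhattan distances along the two legs (4 → 17 → 7) gives a lower bound of 5 + 2 = 7 moves.
A route of 7 moves achieves this: 4 → 3 → 8 → 13 → 18 → 17 → 12 → 7.
Since 7 matches the lower bound, it is optimal.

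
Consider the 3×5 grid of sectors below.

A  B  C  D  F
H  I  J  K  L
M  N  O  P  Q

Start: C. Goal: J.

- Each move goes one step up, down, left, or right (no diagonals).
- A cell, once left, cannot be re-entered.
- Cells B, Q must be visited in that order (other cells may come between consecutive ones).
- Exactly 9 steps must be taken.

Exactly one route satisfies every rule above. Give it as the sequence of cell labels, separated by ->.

The waypoints must appear in the order B, Q, with no cell reused.
Route from C: left 1 to B, down 2 to N, right 3 to Q, up 1 to L, left 2 to J — 9 moves in all.
Check: order respected (B at step 1, Q at step 6); 9 moves as required.

C -> B -> I -> N -> O -> P -> Q -> L -> K -> J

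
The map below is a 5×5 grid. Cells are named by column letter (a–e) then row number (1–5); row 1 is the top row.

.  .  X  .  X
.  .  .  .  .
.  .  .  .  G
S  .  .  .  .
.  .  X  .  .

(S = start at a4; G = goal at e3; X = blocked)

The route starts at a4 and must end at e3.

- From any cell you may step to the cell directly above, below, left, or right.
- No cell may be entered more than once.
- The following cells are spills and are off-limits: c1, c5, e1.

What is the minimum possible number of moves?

5

The Manhattan distance from a4 to e3 is |4−3| + |1−5| = 5, so at least 5 moves are needed.
A route of 5 moves achieves this: a4 → a3 → b3 → c3 → d3 → e3.
Since 5 matches the lower bound, it is optimal.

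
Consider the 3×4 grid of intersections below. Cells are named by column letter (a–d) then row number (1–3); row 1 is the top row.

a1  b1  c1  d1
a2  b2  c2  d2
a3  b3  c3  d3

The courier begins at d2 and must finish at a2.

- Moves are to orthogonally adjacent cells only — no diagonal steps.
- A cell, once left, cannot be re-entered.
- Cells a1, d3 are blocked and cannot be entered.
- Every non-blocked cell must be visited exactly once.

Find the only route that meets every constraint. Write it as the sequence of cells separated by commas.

d2, d1, c1, b1, b2, c2, c3, b3, a3, a2

Need to visit all 10 open cells exactly once, starting at d2 and ending at a2.
Cell b1 has only two open neighbours (b2 and c1), so the path must pass straight through it: one of those is the cell it's entered from and the other is where it exits.
Route from d2: up to d1, 2× left (reaching b1), down to b2, right to c2, down to c3, 2× left (reaching a3), up to a2 — 9 moves in all.
Check: all 10 open cells covered.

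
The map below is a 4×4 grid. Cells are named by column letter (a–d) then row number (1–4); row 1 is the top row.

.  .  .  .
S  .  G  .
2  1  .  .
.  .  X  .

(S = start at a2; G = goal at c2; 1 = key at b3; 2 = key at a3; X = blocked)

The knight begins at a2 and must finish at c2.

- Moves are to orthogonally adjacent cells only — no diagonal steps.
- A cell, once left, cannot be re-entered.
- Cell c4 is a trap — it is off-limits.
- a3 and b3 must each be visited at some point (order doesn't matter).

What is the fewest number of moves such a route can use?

4

Any route passes through a3 and b3 in some order between a2 and c2. Summing Manhattan distances along each leg and taking the cheapest ordering (a2 → a3 → b3 → c2) gives a lower bound of 1 + 1 + 2 = 4 moves.
A route of 4 moves achieves this: a2 → a3 → b3 → b2 → c2.
Since 4 matches the lower bound, it is optimal.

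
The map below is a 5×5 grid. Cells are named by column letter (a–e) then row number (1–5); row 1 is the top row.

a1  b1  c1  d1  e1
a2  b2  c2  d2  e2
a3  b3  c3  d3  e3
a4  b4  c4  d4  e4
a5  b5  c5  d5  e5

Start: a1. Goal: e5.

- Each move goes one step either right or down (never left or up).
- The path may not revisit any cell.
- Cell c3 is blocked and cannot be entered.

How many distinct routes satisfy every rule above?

A right/down-only route from a1 to e5 makes exactly 4 down-moves and 4 right-moves in some order.
With no other constraints that would be C(8,4) = 70 routes.
Subtract routes through each blocked cell (inclusion–exclusion for overlaps): − through c3: 36 → 34.
That gives 34 routes.

34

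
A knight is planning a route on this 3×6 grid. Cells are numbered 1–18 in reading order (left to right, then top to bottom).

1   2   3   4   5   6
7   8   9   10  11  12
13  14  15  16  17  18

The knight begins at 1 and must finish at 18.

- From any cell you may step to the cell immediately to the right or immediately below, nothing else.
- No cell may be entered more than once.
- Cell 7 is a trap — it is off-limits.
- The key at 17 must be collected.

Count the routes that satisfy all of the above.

A right/down-only route from 1 to 18 makes exactly 2 down-moves and 5 right-moves in some order.
With no other constraints that would be C(7,2) = 21 routes.
Split at 17 and multiply the segment counts (each segment already excludes blocked cells): 1→17: 10; 17→18: 1; product = 10.
That gives 10 routes.

10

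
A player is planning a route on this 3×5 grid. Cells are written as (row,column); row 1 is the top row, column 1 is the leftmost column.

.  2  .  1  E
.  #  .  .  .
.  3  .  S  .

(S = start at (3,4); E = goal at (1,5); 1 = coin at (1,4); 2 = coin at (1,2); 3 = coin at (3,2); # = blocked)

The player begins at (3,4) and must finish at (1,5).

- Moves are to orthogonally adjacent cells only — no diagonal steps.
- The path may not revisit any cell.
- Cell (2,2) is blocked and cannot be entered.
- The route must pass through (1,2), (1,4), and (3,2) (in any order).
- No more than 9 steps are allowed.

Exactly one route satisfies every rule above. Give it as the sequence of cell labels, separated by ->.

(3,4) -> (3,3) -> (3,2) -> (3,1) -> (2,1) -> (1,1) -> (1,2) -> (1,3) -> (1,4) -> (1,5)

The budget equals the shortest possible length, so every move has to be on a shortest route through the required cells.
Route from (3,4): left 3 to (3,1), up 2 to (1,1), right 4 to (1,5) — 9 moves in all.
Check: all required cells visited; 9 ≤ 9 moves.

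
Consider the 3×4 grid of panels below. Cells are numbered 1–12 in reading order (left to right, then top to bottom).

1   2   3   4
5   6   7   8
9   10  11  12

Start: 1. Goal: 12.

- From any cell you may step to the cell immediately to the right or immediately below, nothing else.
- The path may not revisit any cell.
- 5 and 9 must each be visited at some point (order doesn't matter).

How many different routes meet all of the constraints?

A right/down-only route from 1 to 12 makes exactly 2 down-moves and 3 right-moves in some order.
With no other constraints that would be C(5,2) = 10 routes.
A monotone route can only reach the required cells in the order 5, 9, so split there and multiply the segment counts: 1→5: 1; 5→9: 1; 9→12: 1; product = 1.
That gives 1 route.

1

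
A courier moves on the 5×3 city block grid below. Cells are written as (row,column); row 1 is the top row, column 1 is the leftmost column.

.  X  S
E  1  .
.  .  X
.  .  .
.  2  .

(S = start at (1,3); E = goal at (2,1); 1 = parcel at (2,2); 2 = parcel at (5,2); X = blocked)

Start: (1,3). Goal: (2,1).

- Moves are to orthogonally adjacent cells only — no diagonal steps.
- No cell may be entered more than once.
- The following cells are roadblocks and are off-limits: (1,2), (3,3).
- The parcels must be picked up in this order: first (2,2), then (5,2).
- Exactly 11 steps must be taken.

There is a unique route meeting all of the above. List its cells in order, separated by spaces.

(1,3) (2,3) (2,2) (3,2) (4,2) (4,3) (5,3) (5,2) (5,1) (4,1) (3,1) (2,1)

The waypoints must appear in the order (2,2), (5,2), with no cell reused.
Route from (1,3): down to (2,3), left to (2,2), 2× down (reaching (4,2)), right to (4,3), down to (5,3), 2× left (reaching (5,1)), 3× up (reaching (2,1)) — 11 moves in all.
Check: order respected (1 at step 2, 2 at step 7); 11 moves as required.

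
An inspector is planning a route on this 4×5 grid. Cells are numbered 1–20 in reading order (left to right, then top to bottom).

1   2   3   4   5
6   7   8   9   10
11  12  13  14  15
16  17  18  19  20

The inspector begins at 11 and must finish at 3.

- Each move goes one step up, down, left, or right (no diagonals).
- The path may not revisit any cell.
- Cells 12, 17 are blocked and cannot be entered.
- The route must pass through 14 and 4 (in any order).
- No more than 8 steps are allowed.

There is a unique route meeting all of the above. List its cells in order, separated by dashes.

The 8-move cap with required stops at 14, 4 leaves no slack for detours.
Route from 11: up to 6, 2× right (reaching 8), down to 13, right to 14, 2× up (reaching 4), left to 3 — 8 moves in all.
Check: all required cells visited; 8 ≤ 8 moves.

11 - 6 - 7 - 8 - 13 - 14 - 9 - 4 - 3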